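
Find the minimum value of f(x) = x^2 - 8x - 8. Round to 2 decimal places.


For a quadratic f(x) = ax^2 + bx + c with a > 0, the minimum is at the vertex.
Vertex x-coordinate: x = -b/(2a)
x = -(-8) / (2 * 1)
x = 8/2 = 4
Substitute back to find the minimum value:
f(4) = 1 * 4^2 - 8 * 4 - 8
= 16 - 32 - 8
= -24 = -24.00

-24.00


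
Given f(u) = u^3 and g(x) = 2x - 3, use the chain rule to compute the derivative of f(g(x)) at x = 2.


Using the chain rule: (f(g(x)))' = f'(g(x)) * g'(x)
First, find g(2):
g(2) = 2 * 2 - 3 = 1
Next, f'(u) = 3u^2
And g'(x) = 2
So f'(g(2)) * g'(2)
= 3 * 1^2 * 2
= 3 * 1 * 2
= 6

6


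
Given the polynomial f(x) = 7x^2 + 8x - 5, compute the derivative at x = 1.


Differentiate term by term using power and sum rules:
f(x) = 7x^2 + 8x - 5
f'(x) = 14x + 8
Substitute x = 1:
f'(1) = 14 * 1 + 8
= 14 + 8
= 22

22


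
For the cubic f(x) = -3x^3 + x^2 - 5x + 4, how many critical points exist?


Find where f'(x) = 0:
f(x) = -3x^3 + x^2 - 5x + 4
f'(x) = -9x^2 + 2x - 5
This is a quadratic in x. Use the discriminant to count real roots.
Discriminant = (2)^2 - 4 * (-9) * (-5)
= 4 - 180
= -176
Since discriminant < 0, f'(x) = 0 has no real solutions.
Number of critical points: 0

0


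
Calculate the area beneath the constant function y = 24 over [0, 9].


The area under a constant function y = 24 is a rectangle.
Width = 9 - 0 = 9
Height = 24
Area = width * height
= 9 * 24
= 216

216


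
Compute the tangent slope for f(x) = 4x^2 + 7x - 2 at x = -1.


The slope of the tangent line equals f'(x) at the point.
f(x) = 4x^2 + 7x - 2
f'(x) = 8x + 7
At x = -1:
f'(-1) = 8 * (-1) + 7
= -8 + 7
= -1

-1


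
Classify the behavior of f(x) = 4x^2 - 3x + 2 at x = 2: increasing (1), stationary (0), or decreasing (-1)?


Compute f'(x) to determine behavior:
f'(x) = 8x - 3
f'(2) = 8 * 2 - 3
= 16 - 3
= 13
Since f'(2) > 0, the function is increasing (1)

1


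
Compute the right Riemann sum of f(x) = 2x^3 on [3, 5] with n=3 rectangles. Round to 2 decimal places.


Right Riemann sum uses right endpoints of each subinterval.
Interval: [3, 5], n = 3
dx = (5 - 3) / 3 = 2/3
Right endpoints: [11/3, 13/3, 5]
f values: [2662/27, 4394/27, 250]
Sum = dx * (sum of f values)
= 2/3 * 1534/3
= 3068/9 ≈ 340.89

340.89


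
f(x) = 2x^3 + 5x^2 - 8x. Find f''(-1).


First derivative:
f'(x) = 6x^2 + 10x - 8
Second derivative:
f''(x) = 12x + 10
Substitute x = -1:
f''(-1) = 12 * (-1) + 10
= -12 + 10
= -2

-2


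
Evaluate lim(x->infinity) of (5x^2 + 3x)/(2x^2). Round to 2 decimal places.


For limits at infinity with equal-degree polynomials,
we compare leading coefficients.
Numerator leading term: 5x^2
Denominator leading term: 2x^2
Divide both by x^2:
lim = (5 + 3/x) / (2)
As x -> infinity, the 1/x and 1/x^2 terms vanish:
= 5/2 = 2.50

2.50


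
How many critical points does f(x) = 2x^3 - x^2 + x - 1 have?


Find where f'(x) = 0:
f(x) = 2x^3 - x^2 + x - 1
f'(x) = 6x^2 - 2x + 1
This is a quadratic in x. Use the discriminant to count real roots.
Discriminant = (-2)^2 - 4 * 6 * 1
= 4 - 24
= -20
Since discriminant < 0, f'(x) = 0 has no real solutions.
Number of critical points: 0

0


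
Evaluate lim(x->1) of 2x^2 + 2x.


Since polynomials are continuous, we use direct substitution.
lim(x->1) of 2x^2 + 2x
= 2 * 1^2 + 2 * 1 + 0
= 2 + 2 + 0
= 4

4


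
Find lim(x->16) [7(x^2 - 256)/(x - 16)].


Direct substitution gives 0/0, so we factor the numerator.
Factor: 7(x^2 - 256) = 7 * (x - 16)(x + 16)
Cancel the common factor (x - 16):
7(x^2 - 256)/(x - 16) = 7 * (x + 16)
Now substitute x = 16:
= 7 * (16 + 16) = 224

224


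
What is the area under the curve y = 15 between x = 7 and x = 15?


The area under a constant function y = 15 is a rectangle.
Width = 15 - 7 = 8
Height = 15
Area = width * height
= 8 * 15
= 120

120


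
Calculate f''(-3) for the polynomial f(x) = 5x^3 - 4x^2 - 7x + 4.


First derivative:
f'(x) = 15x^2 - 8x - 7
Second derivative:
f''(x) = 30x - 8
Substitute x = -3:
f''(-3) = 30 * (-3) - 8
= -90 - 8
= -98

-98


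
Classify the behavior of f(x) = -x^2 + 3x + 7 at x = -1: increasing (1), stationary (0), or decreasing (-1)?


Compute f'(x) to determine behavior:
f'(x) = -2x + 3
f'(-1) = -2 * (-1) + 3
= 2 + 3
= 5
Since f'(-1) > 0, the function is increasing (1)

1


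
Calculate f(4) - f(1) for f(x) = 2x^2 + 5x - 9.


Net change = f(b) - f(a)
f(x) = 2x^2 + 5x - 9
Compute f(4):
f(4) = 2 * 4^2 + 5 * 4 - 9
= 32 + 20 - 9
= 43
Compute f(1):
f(1) = 2 * 1^2 + 5 * 1 - 9
= 2 + 5 - 9
= -2
Net change = 43 - (-2) = 45

45


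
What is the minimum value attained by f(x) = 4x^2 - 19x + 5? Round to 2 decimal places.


For a quadratic f(x) = ax^2 + bx + c with a > 0, the minimum is at the vertex.
Vertex x-coordinate: x = -b/(2a)
x = -(-19) / (2 * 4)
x = 19/8
Substitute back to find the minimum value:
f(19/8) = 4 * (19/8)^2 - 19 * (19/8) + 5
= 361/16 - 361/8 + 5
= -281/16 ≈ -17.56

-17.56


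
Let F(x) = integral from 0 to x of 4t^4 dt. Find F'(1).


By the Fundamental Theorem of Calculus (Part 1):
If F(x) = integral from 0 to x of f(t) dt, then F'(x) = f(x)
Here f(t) = 4t^4
So F'(x) = 4x^4
Evaluate at x = 1:
F'(1) = 4 * 1^4
= 4 * 1
= 4

4


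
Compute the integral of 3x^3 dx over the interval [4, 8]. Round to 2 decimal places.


Find the antiderivative of 3x^3:
F(x) = 3/4 * x^4
Apply the Fundamental Theorem of Calculus:
F(8) - F(4)
= 3/4 * 8^4 - 3/4 * 4^4
= 3/4 * (4096 - 256)
= 3/4 * 3840
= 2880 = 2880.00

2880.00


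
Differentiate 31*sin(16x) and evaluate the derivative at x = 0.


Apply the chain rule to differentiate 31*sin(16x):
d/dx [31*sin(16x)]
= 31 * cos(16x) * d/dx(16x)
= 31 * 16 * cos(16x)
= 496 * cos(16x)
Evaluate at x = 0:
= 496 * cos(0)
= 496 * 1
= 496

496


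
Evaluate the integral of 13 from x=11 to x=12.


The integral of a constant k over [a, b] equals k * (b - a).
integral from 11 to 12 of 13 dx
= 13 * (12 - 11)
= 13 * 1
= 13

13


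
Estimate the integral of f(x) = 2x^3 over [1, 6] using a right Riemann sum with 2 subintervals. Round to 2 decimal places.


Right Riemann sum uses right endpoints of each subinterval.
Interval: [1, 6], n = 2
dx = (6 - 1) / 2 = 5/2
Right endpoints: [7/2, 6]
f values: [343/4, 432]
Sum = dx * (sum of f values)
= 5/2 * 2071/4
= 10355/8 ≈ 1294.38

1294.38


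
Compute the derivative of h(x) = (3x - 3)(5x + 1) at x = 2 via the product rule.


Let u(x) = 3x - 3 and v(x) = 5x + 1
u'(x) = 3
v'(x) = 5
Product rule: h'(x) = u'(x)*v(x) + u(x)*v'(x)
= 3 * (5x + 1) + (3x - 3) * 5
At x = 2:
u(2) = 3 * 2 - 3 = 3
v(2) = 5 * 2 + 1 = 11
h'(2) = 3 * 11 + 3 * 5
= 33 + 15
= 48

48


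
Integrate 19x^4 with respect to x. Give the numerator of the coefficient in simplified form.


Apply the power rule for integration:
integral of ax^n dx = a/(n+1) * x^(n+1) + C
integral of 19x^4 dx
= 19/5 * x^5 + C
The coefficient in lowest terms is 19/5, and its numerator is 19

19


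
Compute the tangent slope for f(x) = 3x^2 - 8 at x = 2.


The slope of the tangent line equals f'(x) at the point.
f(x) = 3x^2 - 8
f'(x) = 6x
At x = 2:
f'(2) = 6 * 2 + 0
= 12 + 0
= 12

12


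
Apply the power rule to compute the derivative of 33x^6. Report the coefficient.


We apply the power rule: d/dx [ax^n] = a*n * x^(n-1)
d/dx [33x^6]
= 33 * 6 * x^(6-1)
= 198x^5
The coefficient is 198

198


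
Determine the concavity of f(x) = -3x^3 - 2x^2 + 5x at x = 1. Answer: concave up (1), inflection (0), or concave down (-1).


Concavity is determined by the sign of f''(x).
f(x) = -3x^3 - 2x^2 + 5x
f'(x) = -9x^2 - 4x + 5
f''(x) = -18x - 4
f''(1) = -18 * 1 - 4
= -18 - 4
= -22
Since f''(1) < 0, the function is concave down (-1)

-1


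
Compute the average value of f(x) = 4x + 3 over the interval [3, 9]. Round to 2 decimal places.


Average value = 1/(b-a) * integral from a to b of f(x) dx
First compute the integral of 4x + 3:
F(x) = 2x^2 + 3x
F(9) = 2 * 81 + 3 * 9 = 189
F(3) = 2 * 9 + 3 * 3 = 27
Integral = 189 - 27 = 162
Average = 162 / (9 - 3) = 162 / 6
= 27 = 27.00

27.00


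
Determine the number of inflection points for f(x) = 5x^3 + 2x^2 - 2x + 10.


Inflection points occur where f''(x) = 0 and concavity changes.
f(x) = 5x^3 + 2x^2 - 2x + 10
f'(x) = 15x^2 + 4x - 2
f''(x) = 30x + 4
Set f''(x) = 0:
30x + 4 = 0
x = -4 / 30 = -2/15
Since f''(x) is linear (degree 1), it changes sign at this point.
Therefore there is exactly 1 inflection point.

1


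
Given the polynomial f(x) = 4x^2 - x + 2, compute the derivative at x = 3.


Differentiate term by term using power and sum rules:
f(x) = 4x^2 - x + 2
f'(x) = 8x - 1
Substitute x = 3:
f'(3) = 8 * 3 - 1
= 24 - 1
= 23

23


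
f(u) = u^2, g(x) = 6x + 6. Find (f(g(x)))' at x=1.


Using the chain rule: (f(g(x)))' = f'(g(x)) * g'(x)
First, find g(1):
g(1) = 6 * 1 + 6 = 12
Next, f'(u) = 2u
And g'(x) = 6
So f'(g(1)) * g'(1)
= 2 * 12 * 6
= 144

144


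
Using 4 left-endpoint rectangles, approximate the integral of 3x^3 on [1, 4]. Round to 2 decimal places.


Left Riemann sum uses left endpoints of each subinterval.
Interval: [1, 4], n = 4
dx = (4 - 1) / 4 = 3/4
Left endpoints: [1, 7/4, 5/2, 13/4]
f values: [3, 1029/64, 375/8, 6591/64]
Sum = dx * (sum of f values)
= 3/4 * 2703/16
= 8109/64 ≈ 126.70

126.70


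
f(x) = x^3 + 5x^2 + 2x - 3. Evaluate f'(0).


Differentiate f(x) = x^3 + 5x^2 + 2x - 3 term by term:
f'(x) = 3x^2 + 10x + 2
Substitute x = 0:
f'(0) = 3 * 0^2 + 10 * 0 + 2
= 0 + 0 + 2
= 2

2


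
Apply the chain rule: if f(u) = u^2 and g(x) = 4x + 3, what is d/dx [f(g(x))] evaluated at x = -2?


Using the chain rule: (f(g(x)))' = f'(g(x)) * g'(x)
First, find g(-2):
g(-2) = 4 * (-2) + 3 = -5
Next, f'(u) = 2u
And g'(x) = 4
So f'(g(-2)) * g'(-2)
= 2 * (-5) * 4
= -40

-40


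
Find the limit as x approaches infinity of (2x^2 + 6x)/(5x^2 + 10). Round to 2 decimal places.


For limits at infinity with equal-degree polynomials,
we compare leading coefficients.
Numerator leading term: 2x^2
Denominator leading term: 5x^2
Divide both by x^2:
lim = (2 + 6/x) / (5 + 10/x^2)
As x -> infinity, the 1/x and 1/x^2 terms vanish:
= 2/5 = 0.40

0.40


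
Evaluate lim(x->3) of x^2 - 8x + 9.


Since polynomials are continuous, we use direct substitution.
lim(x->3) of x^2 - 8x + 9
= 1 * 3^2 - 8 * 3 + 9
= 9 - 24 + 9
= -6

-6


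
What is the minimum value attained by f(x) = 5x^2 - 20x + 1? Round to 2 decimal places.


For a quadratic f(x) = ax^2 + bx + c with a > 0, the minimum is at the vertex.
Vertex x-coordinate: x = -b/(2a)
x = -(-20) / (2 * 5)
x = 20/10 = 2
Substitute back to find the minimum value:
f(2) = 5 * 2^2 - 20 * 2 + 1
= 20 - 40 + 1
= -19 = -19.00

-19.00


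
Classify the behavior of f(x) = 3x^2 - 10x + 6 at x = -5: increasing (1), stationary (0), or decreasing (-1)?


Compute f'(x) to determine behavior:
f'(x) = 6x - 10
f'(-5) = 6 * (-5) - 10
= -30 - 10
= -40
Since f'(-5) < 0, the function is decreasing (-1)

-1


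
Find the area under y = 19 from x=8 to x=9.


The area under a constant function y = 19 is a rectangle.
Width = 9 - 8 = 1
Height = 19
Area = width * height
= 1 * 19
= 19

19


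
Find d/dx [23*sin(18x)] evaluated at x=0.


Apply the chain rule to differentiate 23*sin(18x):
d/dx [23*sin(18x)]
= 23 * cos(18x) * d/dx(18x)
= 23 * 18 * cos(18x)
= 414 * cos(18x)
Evaluate at x = 0:
= 414 * cos(0)
= 414 * 1
= 414

414


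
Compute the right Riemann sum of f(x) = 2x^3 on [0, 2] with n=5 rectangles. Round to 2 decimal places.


Right Riemann sum uses right endpoints of each subinterval.
Interval: [0, 2], n = 5
dx = (2 - 0) / 5 = 2/5
Right endpoints: [2/5, 4/5, 6/5, 8/5, 2]
f values: [16/125, 128/125, 432/125, 1024/125, 16]
Sum = dx * (sum of f values)
= 2/5 * 144/5
= 288/25 = 11.52

11.52


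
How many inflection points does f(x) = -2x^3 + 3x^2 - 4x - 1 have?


Inflection points occur where f''(x) = 0 and concavity changes.
f(x) = -2x^3 + 3x^2 - 4x - 1
f'(x) = -6x^2 + 6x - 4
f''(x) = -12x + 6
Set f''(x) = 0:
-12x + 6 = 0
x = -6 / (-12) = 1/2
Since f''(x) is linear (degree 1), it changes sign at this point.
Therefore there is exactly 1 inflection point.

1


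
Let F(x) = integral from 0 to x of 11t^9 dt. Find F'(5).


By the Fundamental Theorem of Calculus (Part 1):
If F(x) = integral from 0 to x of f(t) dt, then F'(x) = f(x)
Here f(t) = 11t^9
So F'(x) = 11x^9
Evaluate at x = 5:
F'(5) = 11 * 5^9
= 11 * 1953125
= 21484375

21484375


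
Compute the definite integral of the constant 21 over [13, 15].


The integral of a constant k over [a, b] equals k * (b - a).
integral from 13 to 15 of 21 dx
= 21 * (15 - 13)
= 21 * 2
= 42

42


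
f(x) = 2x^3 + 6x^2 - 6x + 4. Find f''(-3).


First derivative:
f'(x) = 6x^2 + 12x - 6
Second derivative:
f''(x) = 12x + 12
Substitute x = -3:
f''(-3) = 12 * (-3) + 12
= -36 + 12
= -24

-24


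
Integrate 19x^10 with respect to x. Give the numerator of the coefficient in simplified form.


Apply the power rule for integration:
integral of ax^n dx = a/(n+1) * x^(n+1) + C
integral of 19x^10 dx
= 19/11 * x^11 + C
The coefficient in lowest terms is 19/11, and its numerator is 19

19


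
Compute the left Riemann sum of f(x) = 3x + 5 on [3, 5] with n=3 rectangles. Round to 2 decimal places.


Left Riemann sum uses left endpoints of each subinterval.
Interval: [3, 5], n = 3
dx = (5 - 3) / 3 = 2/3
Left endpoints: [3, 11/3, 13/3]
f values: [14, 16, 18]
Sum = dx * (sum of f values)
= 2/3 * 48
= 32 = 32.00

32.00


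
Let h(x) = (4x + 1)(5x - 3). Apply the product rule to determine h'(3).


Let u(x) = 4x + 1 and v(x) = 5x - 3
u'(x) = 4
v'(x) = 5
Product rule: h'(x) = u'(x)*v(x) + u(x)*v'(x)
= 4 * (5x - 3) + (4x + 1) * 5
At x = 3:
u(3) = 4 * 3 + 1 = 13
v(3) = 5 * 3 - 3 = 12
h'(3) = 4 * 12 + 13 * 5
= 48 + 65
= 113

113


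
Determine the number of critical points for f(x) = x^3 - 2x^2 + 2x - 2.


Find where f'(x) = 0:
f(x) = x^3 - 2x^2 + 2x - 2
f'(x) = 3x^2 - 4x + 2
This is a quadratic in x. Use the discriminant to count real roots.
Discriminant = (-4)^2 - 4 * 3 * 2
= 16 - 24
= -8
Since discriminant < 0, f'(x) = 0 has no real solutions.
Number of critical points: 0

0


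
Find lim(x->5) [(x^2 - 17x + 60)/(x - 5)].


Direct substitution gives 0/0, so we factor the numerator.
Factor: (x^2 - 17x + 60) = (x - 5)(x - 12)
Cancel the common factor (x - 5):
(x^2 - 17x + 60)/(x - 5) = (x - 12)
Now substitute x = 5:
= (5) - (12) = -7

-7


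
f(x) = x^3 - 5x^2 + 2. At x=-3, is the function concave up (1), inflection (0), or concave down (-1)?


Concavity is determined by the sign of f''(x).
f(x) = x^3 - 5x^2 + 2
f'(x) = 3x^2 - 10x
f''(x) = 6x - 10
f''(-3) = 6 * (-3) - 10
= -18 - 10
= -28
Since f''(-3) < 0, the function is concave down (-1)

-1


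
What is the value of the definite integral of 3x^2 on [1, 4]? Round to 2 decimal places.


Find the antiderivative of 3x^2:
F(x) = 3/3 * x^3
Apply the Fundamental Theorem of Calculus:
F(4) - F(1)
= 3/3 * 4^3 - 3/3 * 1^3
= 3/3 * (64 - 1)
= 3/3 * 63
= 63 = 63.00

63.00


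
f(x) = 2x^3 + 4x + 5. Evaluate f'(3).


Differentiate f(x) = 2x^3 + 4x + 5 term by term:
f'(x) = 6x^2 + 4
Substitute x = 3:
f'(3) = 6 * 3^2 + 0 * 3 + 4
= 54 + 0 + 4
= 58

58


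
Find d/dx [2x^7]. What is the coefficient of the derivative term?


We apply the power rule: d/dx [ax^n] = a*n * x^(n-1)
d/dx [2x^7]
= 2 * 7 * x^(7-1)
= 14x^6
The coefficient is 14

14


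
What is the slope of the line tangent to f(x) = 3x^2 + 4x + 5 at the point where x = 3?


The slope of the tangent line equals f'(x) at the point.
f(x) = 3x^2 + 4x + 5
f'(x) = 6x + 4
At x = 3:
f'(3) = 6 * 3 + 4
= 18 + 4
= 22

22


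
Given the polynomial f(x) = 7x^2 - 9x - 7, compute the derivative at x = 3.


Differentiate term by term using power and sum rules:
f(x) = 7x^2 - 9x - 7
f'(x) = 14x - 9
Substitute x = 3:
f'(3) = 14 * 3 - 9
= 42 - 9
= 33

33


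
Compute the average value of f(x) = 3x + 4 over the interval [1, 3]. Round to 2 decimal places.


Average value = 1/(b-a) * integral from a to b of f(x) dx
First compute the integral of 3x + 4:
F(x) = (3/2)x^2 + 4x
F(3) = 3/2 * 9 + 4 * 3 = 51/2
F(1) = 3/2 * 1 + 4 * 1 = 11/2
Integral = 51/2 - 11/2 = 20
Average = 20 / (3 - 1) = 20 / 2
= 10 = 10.00

10.00


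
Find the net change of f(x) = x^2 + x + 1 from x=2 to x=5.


Net change = f(b) - f(a)
f(x) = x^2 + x + 1
Compute f(5):
f(5) = 1 * 5^2 + 1 * 5 + 1
= 25 + 5 + 1
= 31
Compute f(2):
f(2) = 1 * 2^2 + 1 * 2 + 1
= 4 + 2 + 1
= 7
Net change = 31 - 7 = 24

24


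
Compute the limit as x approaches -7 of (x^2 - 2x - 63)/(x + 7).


Direct substitution gives 0/0, so we factor the numerator.
Factor: (x^2 - 2x - 63) = (x + 7)(x - 9)
Cancel the common factor (x + 7):
(x^2 - 2x - 63)/(x + 7) = (x - 9)
Now substitute x = -7:
= (-7) - (9) = -16

-16


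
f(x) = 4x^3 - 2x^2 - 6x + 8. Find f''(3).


First derivative:
f'(x) = 12x^2 - 4x - 6
Second derivative:
f''(x) = 24x - 4
Substitute x = 3:
f''(3) = 24 * 3 - 4
= 72 - 4
= 68

68


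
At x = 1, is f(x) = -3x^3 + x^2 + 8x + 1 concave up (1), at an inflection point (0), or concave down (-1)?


Concavity is determined by the sign of f''(x).
f(x) = -3x^3 + x^2 + 8x + 1
f'(x) = -9x^2 + 2x + 8
f''(x) = -18x + 2
f''(1) = -18 * 1 + 2
= -18 + 2
= -16
Since f''(1) < 0, the function is concave down (-1)

-1


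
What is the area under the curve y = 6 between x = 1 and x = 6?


The area under a constant function y = 6 is a rectangle.
Width = 6 - 1 = 5
Height = 6
Area = width * height
= 5 * 6
= 30

30


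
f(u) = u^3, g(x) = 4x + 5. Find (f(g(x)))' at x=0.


Using the chain rule: (f(g(x)))' = f'(g(x)) * g'(x)
First, find g(0):
g(0) = 4 * 0 + 5 = 5
Next, f'(u) = 3u^2
And g'(x) = 4
So f'(g(0)) * g'(0)
= 3 * 5^2 * 4
= 3 * 25 * 4
= 300

300


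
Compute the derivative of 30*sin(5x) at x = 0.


Apply the chain rule to differentiate 30*sin(5x):
d/dx [30*sin(5x)]
= 30 * cos(5x) * d/dx(5x)
= 30 * 5 * cos(5x)
= 150 * cos(5x)
Evaluate at x = 0:
= 150 * cos(0)
= 150 * 1
= 150

150


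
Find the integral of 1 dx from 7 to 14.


The integral of a constant k over [a, b] equals k * (b - a).
integral from 7 to 14 of 1 dx
= 1 * (14 - 7)
= 1 * 7
= 7

7


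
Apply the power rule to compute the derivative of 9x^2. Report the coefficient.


We apply the power rule: d/dx [ax^n] = a*n * x^(n-1)
d/dx [9x^2]
= 9 * 2 * x^(2-1)
= 18x
The coefficient is 18

18


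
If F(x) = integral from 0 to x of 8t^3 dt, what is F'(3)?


By the Fundamental Theorem of Calculus (Part 1):
If F(x) = integral from 0 to x of f(t) dt, then F'(x) = f(x)
Here f(t) = 8t^3
So F'(x) = 8x^3
Evaluate at x = 3:
F'(3) = 8 * 3^3
= 8 * 27
= 216

216


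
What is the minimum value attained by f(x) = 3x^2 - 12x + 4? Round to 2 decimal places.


For a quadratic f(x) = ax^2 + bx + c with a > 0, the minimum is at the vertex.
Vertex x-coordinate: x = -b/(2a)
x = -(-12) / (2 * 3)
x = 12/6 = 2
Substitute back to find the minimum value:
f(2) = 3 * 2^2 - 12 * 2 + 4
= 12 - 24 + 4
= -8 = -8.00

-8.00


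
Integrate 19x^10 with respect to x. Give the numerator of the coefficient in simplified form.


Apply the power rule for integration:
integral of ax^n dx = a/(n+1) * x^(n+1) + C
integral of 19x^10 dx
= 19/11 * x^11 + C
The coefficient in lowest terms is 19/11, and its numerator is 19

19


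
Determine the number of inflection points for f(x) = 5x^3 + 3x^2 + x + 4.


Inflection points occur where f''(x) = 0 and concavity changes.
f(x) = 5x^3 + 3x^2 + x + 4
f'(x) = 15x^2 + 6x + 1
f''(x) = 30x + 6
Set f''(x) = 0:
30x + 6 = 0
x = -6 / 30 = -1/5
Since f''(x) is linear (degree 1), it changes sign at this point.
Therefore there is exactly 1 inflection point.

1


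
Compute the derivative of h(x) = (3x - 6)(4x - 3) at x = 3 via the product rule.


Let u(x) = 3x - 6 and v(x) = 4x - 3
u'(x) = 3
v'(x) = 4
Product rule: h'(x) = u'(x)*v(x) + u(x)*v'(x)
= 3 * (4x - 3) + (3x - 6) * 4
At x = 3:
u(3) = 3 * 3 - 6 = 3
v(3) = 4 * 3 - 3 = 9
h'(3) = 3 * 9 + 3 * 4
= 27 + 12
= 39

39


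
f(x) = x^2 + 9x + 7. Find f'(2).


Differentiate term by term using power and sum rules:
f(x) = x^2 + 9x + 7
f'(x) = 2x + 9
Substitute x = 2:
f'(2) = 2 * 2 + 9
= 4 + 9
= 13

13


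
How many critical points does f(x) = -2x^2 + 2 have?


Find where f'(x) = 0:
f'(x) = -4x
Set f'(x) = 0:
-4x = 0
x = 0 / (-4) = 0
This is a linear equation in x, so there is exactly one solution.
Number of critical points: 1

1


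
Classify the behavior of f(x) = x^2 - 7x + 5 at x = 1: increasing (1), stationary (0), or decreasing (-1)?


Compute f'(x) to determine behavior:
f'(x) = 2x - 7
f'(1) = 2 * 1 - 7
= 2 - 7
= -5
Since f'(1) < 0, the function is decreasing (-1)

-1


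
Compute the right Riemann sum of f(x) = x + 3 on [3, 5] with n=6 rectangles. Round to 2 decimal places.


Right Riemann sum uses right endpoints of each subinterval.
Interval: [3, 5], n = 6
dx = (5 - 3) / 6 = 1/3
Right endpoints: [10/3, 11/3, 4, 13/3, 14/3, 5]
f values: [19/3, 20/3, 7, 22/3, 23/3, 8]
Sum = dx * (sum of f values)
= 1/3 * 43
= 43/3 ≈ 14.33

14.33


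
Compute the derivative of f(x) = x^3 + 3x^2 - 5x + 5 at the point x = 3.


Differentiate f(x) = x^3 + 3x^2 - 5x + 5 term by term:
f'(x) = 3x^2 + 6x - 5
Substitute x = 3:
f'(3) = 3 * 3^2 + 6 * 3 - 5
= 27 + 18 - 5
= 40

40


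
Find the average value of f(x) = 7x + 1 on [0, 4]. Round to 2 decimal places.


Average value = 1/(b-a) * integral from a to b of f(x) dx
First compute the integral of 7x + 1:
F(x) = (7/2)x^2 + x
F(4) = 7/2 * 16 + 1 * 4 = 60
F(0) = 7/2 * 0 + 1 * 0 = 0
Integral = 60 - 0 = 60
Average = 60 / (4 - 0) = 60 / 4
= 15 = 15.00

15.00


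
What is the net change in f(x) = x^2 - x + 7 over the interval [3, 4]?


Net change = f(b) - f(a)
f(x) = x^2 - x + 7
Compute f(4):
f(4) = 1 * 4^2 - 1 * 4 + 7
= 16 - 4 + 7
= 19
Compute f(3):
f(3) = 1 * 3^2 - 1 * 3 + 7
= 9 - 3 + 7
= 13
Net change = 19 - 13 = 6

6


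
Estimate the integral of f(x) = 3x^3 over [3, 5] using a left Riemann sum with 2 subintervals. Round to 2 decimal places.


Left Riemann sum uses left endpoints of each subinterval.
Interval: [3, 5], n = 2
dx = (5 - 3) / 2 = 1
Left endpoints: [3, 4]
f values: [81, 192]
Sum = dx * (sum of f values)
= 1 * 273
= 273 = 273.00

273.00


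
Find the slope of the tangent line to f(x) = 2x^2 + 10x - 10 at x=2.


The slope of the tangent line equals f'(x) at the point.
f(x) = 2x^2 + 10x - 10
f'(x) = 4x + 10
At x = 2:
f'(2) = 4 * 2 + 10
= 8 + 10
= 18

18


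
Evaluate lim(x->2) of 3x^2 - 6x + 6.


Since polynomials are continuous, we use direct substitution.
lim(x->2) of 3x^2 - 6x + 6
= 3 * 2^2 - 6 * 2 + 6
= 12 - 12 + 6
= 6

6


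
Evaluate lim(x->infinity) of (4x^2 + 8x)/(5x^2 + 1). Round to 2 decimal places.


For limits at infinity with equal-degree polynomials,
we compare leading coefficients.
Numerator leading term: 4x^2
Denominator leading term: 5x^2
Divide both by x^2:
lim = (4 + 8/x) / (5 + 1/x^2)
As x -> infinity, the 1/x and 1/x^2 terms vanish:
= 4/5 = 0.80

0.80


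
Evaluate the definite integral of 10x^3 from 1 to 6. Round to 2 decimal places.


Find the antiderivative of 10x^3:
F(x) = 10/4 * x^4
Apply the Fundamental Theorem of Calculus:
F(6) - F(1)
= 10/4 * 6^4 - 10/4 * 1^4
= 10/4 * (1296 - 1)
= 10/4 * 1295
= 6475/2 = 3237.50

3237.50


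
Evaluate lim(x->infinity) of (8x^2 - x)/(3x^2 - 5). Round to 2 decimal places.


For limits at infinity with equal-degree polynomials,
we compare leading coefficients.
Numerator leading term: 8x^2
Denominator leading term: 3x^2
Divide both by x^2:
lim = (8 - 1/x) / (3 - 5/x^2)
As x -> infinity, the 1/x and 1/x^2 terms vanish:
= 8/3 ≈ 2.67

2.67


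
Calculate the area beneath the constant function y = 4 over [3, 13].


The area under a constant function y = 4 is a rectangle.
Width = 13 - 3 = 10
Height = 4
Area = width * height
= 10 * 4
= 40

40


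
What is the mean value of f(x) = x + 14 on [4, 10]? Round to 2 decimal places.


Average value = 1/(b-a) * integral from a to b of f(x) dx
First compute the integral of x + 14:
F(x) = (1/2)x^2 + 14x
F(10) = 1/2 * 100 + 14 * 10 = 190
F(4) = 1/2 * 16 + 14 * 4 = 64
Integral = 190 - 64 = 126
Average = 126 / (10 - 4) = 126 / 6
= 21 = 21.00

21.00


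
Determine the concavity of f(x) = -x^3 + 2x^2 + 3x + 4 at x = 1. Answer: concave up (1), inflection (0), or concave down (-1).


Concavity is determined by the sign of f''(x).
f(x) = -x^3 + 2x^2 + 3x + 4
f'(x) = -3x^2 + 4x + 3
f''(x) = -6x + 4
f''(1) = -6 * 1 + 4
= -6 + 4
= -2
Since f''(1) < 0, the function is concave down (-1)

-1


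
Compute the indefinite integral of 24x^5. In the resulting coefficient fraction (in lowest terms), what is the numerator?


Apply the power rule for integration:
integral of ax^n dx = a/(n+1) * x^(n+1) + C
integral of 24x^5 dx
= 24/6 * x^6 + C
= 4 * x^6 + C
The coefficient in lowest terms is 4 = 4/1, so its numerator is 4

4


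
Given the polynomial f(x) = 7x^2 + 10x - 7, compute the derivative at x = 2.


Differentiate term by term using power and sum rules:
f(x) = 7x^2 + 10x - 7
f'(x) = 14x + 10
Substitute x = 2:
f'(2) = 14 * 2 + 10
= 28 + 10
= 38

38


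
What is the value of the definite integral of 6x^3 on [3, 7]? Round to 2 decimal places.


Find the antiderivative of 6x^3:
F(x) = 6/4 * x^4
Apply the Fundamental Theorem of Calculus:
F(7) - F(3)
= 6/4 * 7^4 - 6/4 * 3^4
= 6/4 * (2401 - 81)
= 6/4 * 2320
= 3480 = 3480.00

3480.00


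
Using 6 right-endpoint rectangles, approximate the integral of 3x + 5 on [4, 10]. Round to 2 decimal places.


Right Riemann sum uses right endpoints of each subinterval.
Interval: [4, 10], n = 6
dx = (10 - 4) / 6 = 1
Right endpoints: [5, 6, 7, 8, 9, 10]
f values: [20, 23, 26, 29, 32, 35]
Sum = dx * (sum of f values)
= 1 * 165
= 165 = 165.00

165.00


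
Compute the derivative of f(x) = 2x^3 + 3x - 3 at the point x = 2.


Differentiate f(x) = 2x^3 + 3x - 3 term by term:
f'(x) = 6x^2 + 3
Substitute x = 2:
f'(2) = 6 * 2^2 + 0 * 2 + 3
= 24 + 0 + 3
= 27

27


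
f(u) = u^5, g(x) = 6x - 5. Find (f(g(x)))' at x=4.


Using the chain rule: (f(g(x)))' = f'(g(x)) * g'(x)
First, find g(4):
g(4) = 6 * 4 - 5 = 19
Next, f'(u) = 5u^4
And g'(x) = 6
So f'(g(4)) * g'(4)
= 5 * 19^4 * 6
= 5 * 130321 * 6
= 3909630

3909630


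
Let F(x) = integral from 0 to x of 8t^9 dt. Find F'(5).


By the Fundamental Theorem of Calculus (Part 1):
If F(x) = integral from 0 to x of f(t) dt, then F'(x) = f(x)
Here f(t) = 8t^9
So F'(x) = 8x^9
Evaluate at x = 5:
F'(5) = 8 * 5^9
= 8 * 1953125
= 15625000

15625000


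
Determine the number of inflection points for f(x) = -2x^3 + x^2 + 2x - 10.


Inflection points occur where f''(x) = 0 and concavity changes.
f(x) = -2x^3 + x^2 + 2x - 10
f'(x) = -6x^2 + 2x + 2
f''(x) = -12x + 2
Set f''(x) = 0:
-12x + 2 = 0
x = -2 / (-12) = 1/6
Since f''(x) is linear (degree 1), it changes sign at this point.
Therefore there is exactly 1 inflection point.

1


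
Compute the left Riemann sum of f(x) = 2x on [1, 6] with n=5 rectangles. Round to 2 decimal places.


Left Riemann sum uses left endpoints of each subinterval.
Interval: [1, 6], n = 5
dx = (6 - 1) / 5 = 1
Left endpoints: [1, 2, 3, 4, 5]
f values: [2, 4, 6, 8, 10]
Sum = dx * (sum of f values)
= 1 * 30
= 30 = 30.00

30.00


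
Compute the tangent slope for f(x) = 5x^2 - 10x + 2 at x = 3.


The slope of the tangent line equals f'(x) at the point.
f(x) = 5x^2 - 10x + 2
f'(x) = 10x - 10
At x = 3:
f'(3) = 10 * 3 - 10
= 30 - 10
= 20

20


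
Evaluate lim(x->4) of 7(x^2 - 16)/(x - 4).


Direct substitution gives 0/0, so we factor the numerator.
Factor: 7(x^2 - 16) = 7 * (x - 4)(x + 4)
Cancel the common factor (x - 4):
7(x^2 - 16)/(x - 4) = 7 * (x + 4)
Now substitute x = 4:
= 7 * (4 + 4) = 56

56


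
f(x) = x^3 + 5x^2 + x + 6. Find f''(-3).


First derivative:
f'(x) = 3x^2 + 10x + 1
Second derivative:
f''(x) = 6x + 10
Substitute x = -3:
f''(-3) = 6 * (-3) + 10
= -18 + 10
= -8

-8


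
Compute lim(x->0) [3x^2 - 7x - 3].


Since polynomials are continuous, we use direct substitution.
lim(x->0) of 3x^2 - 7x - 3
= 3 * 0^2 - 7 * 0 - 3
= 0 + 0 - 3
= -3

-3


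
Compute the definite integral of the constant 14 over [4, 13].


The integral of a constant k over [a, b] equals k * (b - a).
integral from 4 to 13 of 14 dx
= 14 * (13 - 4)
= 14 * 9
= 126

126


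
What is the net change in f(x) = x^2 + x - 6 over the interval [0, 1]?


Net change = f(b) - f(a)
f(x) = x^2 + x - 6
Compute f(1):
f(1) = 1 * 1^2 + 1 * 1 - 6
= 1 + 1 - 6
= -4
Compute f(0):
f(0) = 1 * 0^2 + 1 * 0 - 6
= 0 + 0 - 6
= -6
Net change = -4 - (-6) = 2

2


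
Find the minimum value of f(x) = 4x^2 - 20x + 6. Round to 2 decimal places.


For a quadratic f(x) = ax^2 + bx + c with a > 0, the minimum is at the vertex.
Vertex x-coordinate: x = -b/(2a)
x = -(-20) / (2 * 4)
x = 20/8 = 5/2
Substitute back to find the minimum value:
f(5/2) = 4 * (5/2)^2 - 20 * (5/2) + 6
= 25 - 50 + 6
= -19 = -19.00

-19.00


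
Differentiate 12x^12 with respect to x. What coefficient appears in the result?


We apply the power rule: d/dx [ax^n] = a*n * x^(n-1)
d/dx [12x^12]
= 12 * 12 * x^(12-1)
= 144x^11
The coefficient is 144

144


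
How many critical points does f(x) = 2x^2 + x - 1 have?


Find where f'(x) = 0:
f'(x) = 4x + 1
Set f'(x) = 0:
4x + 1 = 0
x = -1 / 4 = -1/4
This is a linear equation in x, so there is exactly one solution.
Number of critical points: 1

1


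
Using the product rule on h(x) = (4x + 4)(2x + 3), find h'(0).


Let u(x) = 4x + 4 and v(x) = 2x + 3
u'(x) = 4
v'(x) = 2
Product rule: h'(x) = u'(x)*v(x) + u(x)*v'(x)
= 4 * (2x + 3) + (4x + 4) * 2
At x = 0:
u(0) = 4 * 0 + 4 = 4
v(0) = 2 * 0 + 3 = 3
h'(0) = 4 * 3 + 4 * 2
= 12 + 8
= 20

20


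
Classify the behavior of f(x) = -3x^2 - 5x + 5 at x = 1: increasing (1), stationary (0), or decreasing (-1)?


Compute f'(x) to determine behavior:
f'(x) = -6x - 5
f'(1) = -6 * 1 - 5
= -6 - 5
= -11
Since f'(1) < 0, the function is decreasing (-1)

-1


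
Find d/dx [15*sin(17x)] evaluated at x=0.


Apply the chain rule to differentiate 15*sin(17x):
d/dx [15*sin(17x)]
= 15 * cos(17x) * d/dx(17x)
= 15 * 17 * cos(17x)
= 255 * cos(17x)
Evaluate at x = 0:
= 255 * cos(0)
= 255 * 1
= 255

255


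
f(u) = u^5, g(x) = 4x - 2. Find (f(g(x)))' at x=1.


Using the chain rule: (f(g(x)))' = f'(g(x)) * g'(x)
First, find g(1):
g(1) = 4 * 1 - 2 = 2
Next, f'(u) = 5u^4
And g'(x) = 4
So f'(g(1)) * g'(1)
= 5 * 2^4 * 4
= 5 * 16 * 4
= 320

320


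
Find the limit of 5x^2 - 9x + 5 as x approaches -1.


Since polynomials are continuous, we use direct substitution.
lim(x->-1) of 5x^2 - 9x + 5
= 5 * (-1)^2 - 9 * (-1) + 5
= 5 + 9 + 5
= 19

19


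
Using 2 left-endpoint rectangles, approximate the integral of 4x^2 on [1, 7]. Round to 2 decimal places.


Left Riemann sum uses left endpoints of each subinterval.
Interval: [1, 7], n = 2
dx = (7 - 1) / 2 = 3
Left endpoints: [1, 4]
f values: [4, 64]
Sum = dx * (sum of f values)
= 3 * 68
= 204 = 204.00

204.00


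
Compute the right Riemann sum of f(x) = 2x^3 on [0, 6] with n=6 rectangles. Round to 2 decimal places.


Right Riemann sum uses right endpoints of each subinterval.
Interval: [0, 6], n = 6
dx = (6 - 0) / 6 = 1
Right endpoints: [1, 2, 3, 4, 5, 6]
f values: [2, 16, 54, 128, 250, 432]
Sum = dx * (sum of f values)
= 1 * 882
= 882 = 882.00

882.00


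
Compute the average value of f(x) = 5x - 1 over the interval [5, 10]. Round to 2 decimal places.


Average value = 1/(b-a) * integral from a to b of f(x) dx
First compute the integral of 5x - 1:
F(x) = (5/2)x^2 - x
F(10) = 5/2 * 100 - 1 * 10 = 240
F(5) = 5/2 * 25 - 1 * 5 = 115/2
Integral = 240 - 115/2 = 365/2
Average = (365/2) / (10 - 5) = (365/2) / 5
= 73/2 = 36.50

36.50


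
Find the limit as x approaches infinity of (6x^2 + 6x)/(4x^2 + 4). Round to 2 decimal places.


For limits at infinity with equal-degree polynomials,
we compare leading coefficients.
Numerator leading term: 6x^2
Denominator leading term: 4x^2
Divide both by x^2:
lim = (6 + 6/x) / (4 + 4/x^2)
As x -> infinity, the 1/x and 1/x^2 terms vanish:
= 6/4 = 3/2 = 1.50

1.50


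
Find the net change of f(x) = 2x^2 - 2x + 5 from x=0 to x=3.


Net change = f(b) - f(a)
f(x) = 2x^2 - 2x + 5
Compute f(3):
f(3) = 2 * 3^2 - 2 * 3 + 5
= 18 - 6 + 5
= 17
Compute f(0):
f(0) = 2 * 0^2 - 2 * 0 + 5
= 0 + 0 + 5
= 5
Net change = 17 - 5 = 12

12


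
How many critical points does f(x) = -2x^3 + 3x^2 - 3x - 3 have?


Find where f'(x) = 0:
f(x) = -2x^3 + 3x^2 - 3x - 3
f'(x) = -6x^2 + 6x - 3
This is a quadratic in x. Use the discriminant to count real roots.
Discriminant = (6)^2 - 4 * (-6) * (-3)
= 36 - 72
= -36
Since discriminant < 0, f'(x) = 0 has no real solutions.
Number of critical points: 0

0


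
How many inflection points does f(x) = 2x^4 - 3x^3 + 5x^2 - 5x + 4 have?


Inflection points occur where f''(x) = 0 and concavity changes.
f(x) = 2x^4 - 3x^3 + 5x^2 - 5x + 4
f'(x) = 8x^3 - 9x^2 + 10x - 5
f''(x) = 24x^2 - 18x + 10
This is a quadratic in x. Use the discriminant to count real roots.
Discriminant = (-18)^2 - 4 * 24 * 10
= 324 - 960
= -636
Since discriminant < 0, f''(x) = 0 has no real solutions.
Number of inflection points: 0

0


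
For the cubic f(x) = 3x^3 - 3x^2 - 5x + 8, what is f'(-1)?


Differentiate f(x) = 3x^3 - 3x^2 - 5x + 8 term by term:
f'(x) = 9x^2 - 6x - 5
Substitute x = -1:
f'(-1) = 9 * (-1)^2 - 6 * (-1) - 5
= 9 + 6 - 5
= 10

10


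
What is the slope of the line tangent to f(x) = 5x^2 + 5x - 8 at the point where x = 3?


The slope of the tangent line equals f'(x) at the point.
f(x) = 5x^2 + 5x - 8
f'(x) = 10x + 5
At x = 3:
f'(3) = 10 * 3 + 5
= 30 + 5
= 35

35


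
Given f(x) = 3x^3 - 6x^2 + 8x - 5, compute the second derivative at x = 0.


First derivative:
f'(x) = 9x^2 - 12x + 8
Second derivative:
f''(x) = 18x - 12
Substitute x = 0:
f''(0) = 18 * 0 - 12
= 0 - 12
= -12

-12


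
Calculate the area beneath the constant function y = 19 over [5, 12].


The area under a constant function y = 19 is a rectangle.
Width = 12 - 5 = 7
Height = 19
Area = width * height
= 7 * 19
= 133

133


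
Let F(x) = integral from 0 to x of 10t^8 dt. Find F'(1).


By the Fundamental Theorem of Calculus (Part 1):
If F(x) = integral from 0 to x of f(t) dt, then F'(x) = f(x)
Here f(t) = 10t^8
So F'(x) = 10x^8
Evaluate at x = 1:
F'(1) = 10 * 1^8
= 10 * 1
= 10

10


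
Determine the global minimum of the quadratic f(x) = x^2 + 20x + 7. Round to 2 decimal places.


For a quadratic f(x) = ax^2 + bx + c with a > 0, the minimum is at the vertex.
Vertex x-coordinate: x = -b/(2a)
x = -(20) / (2 * 1)
x = -20/2 = -10
Substitute back to find the minimum value:
f(-10) = 1 * (-10)^2 + 20 * (-10) + 7
= 100 - 200 + 7
= -93 = -93.00

-93.00


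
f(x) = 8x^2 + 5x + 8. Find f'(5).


Differentiate term by term using power and sum rules:
f(x) = 8x^2 + 5x + 8
f'(x) = 16x + 5
Substitute x = 5:
f'(5) = 16 * 5 + 5
= 80 + 5
= 85

85


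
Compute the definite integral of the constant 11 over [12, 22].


The integral of a constant k over [a, b] equals k * (b - a).
integral from 12 to 22 of 11 dx
= 11 * (22 - 12)
= 11 * 10
= 110

110


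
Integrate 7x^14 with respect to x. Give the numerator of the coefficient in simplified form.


Apply the power rule for integration:
integral of ax^n dx = a/(n+1) * x^(n+1) + C
integral of 7x^14 dx
= 7/15 * x^15 + C
The coefficient in lowest terms is 7/15, and its numerator is 7

7


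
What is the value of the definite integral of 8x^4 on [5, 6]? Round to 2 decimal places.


Find the antiderivative of 8x^4:
F(x) = 8/5 * x^5
Apply the Fundamental Theorem of Calculus:
F(6) - F(5)
= 8/5 * 6^5 - 8/5 * 5^5
= 8/5 * (7776 - 3125)
= 8/5 * 4651
= 37208/5 = 7441.60

7441.60


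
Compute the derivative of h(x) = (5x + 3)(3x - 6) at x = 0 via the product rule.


Let u(x) = 5x + 3 and v(x) = 3x - 6
u'(x) = 5
v'(x) = 3
Product rule: h'(x) = u'(x)*v(x) + u(x)*v'(x)
= 5 * (3x - 6) + (5x + 3) * 3
At x = 0:
u(0) = 5 * 0 + 3 = 3
v(0) = 3 * 0 - 6 = -6
h'(0) = 5 * (-6) + 3 * 3
= -30 + 9
= -21

-21


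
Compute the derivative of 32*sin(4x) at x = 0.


Apply the chain rule to differentiate 32*sin(4x):
d/dx [32*sin(4x)]
= 32 * cos(4x) * d/dx(4x)
= 32 * 4 * cos(4x)
= 128 * cos(4x)
Evaluate at x = 0:
= 128 * cos(0)
= 128 * 1
= 128

128


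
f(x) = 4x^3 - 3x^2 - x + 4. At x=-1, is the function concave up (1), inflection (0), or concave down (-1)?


Concavity is determined by the sign of f''(x).
f(x) = 4x^3 - 3x^2 - x + 4
f'(x) = 12x^2 - 6x - 1
f''(x) = 24x - 6
f''(-1) = 24 * (-1) - 6
= -24 - 6
= -30
Since f''(-1) < 0, the function is concave down (-1)

-1


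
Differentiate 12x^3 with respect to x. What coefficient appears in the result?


We apply the power rule: d/dx [ax^n] = a*n * x^(n-1)
d/dx [12x^3]
= 12 * 3 * x^(3-1)
= 36x^2
The coefficient is 36

36


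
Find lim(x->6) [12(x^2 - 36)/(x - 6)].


Direct substitution gives 0/0, so we factor the numerator.
Factor: 12(x^2 - 36) = 12 * (x - 6)(x + 6)
Cancel the common factor (x - 6):
12(x^2 - 36)/(x - 6) = 12 * (x + 6)
Now substitute x = 6:
= 12 * (6 + 6) = 144

144


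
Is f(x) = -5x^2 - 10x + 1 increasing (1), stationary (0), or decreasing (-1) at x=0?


Compute f'(x) to determine behavior:
f'(x) = -10x - 10
f'(0) = -10 * 0 - 10
= 0 - 10
= -10
Since f'(0) < 0, the function is decreasing (-1)

-1


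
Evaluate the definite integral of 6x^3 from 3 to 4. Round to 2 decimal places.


Find the antiderivative of 6x^3:
F(x) = 6/4 * x^4
Apply the Fundamental Theorem of Calculus:
F(4) - F(3)
= 6/4 * 4^4 - 6/4 * 3^4
= 6/4 * (256 - 81)
= 6/4 * 175
= 525/2 = 262.50

262.50


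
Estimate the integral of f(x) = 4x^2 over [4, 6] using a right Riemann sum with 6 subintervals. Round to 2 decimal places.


Right Riemann sum uses right endpoints of each subinterval.
Interval: [4, 6], n = 6
dx = (6 - 4) / 6 = 1/3
Right endpoints: [13/3, 14/3, 5, 16/3, 17/3, 6]
f values: [676/9, 784/9, 100, 1024/9, 1156/9, 144]
Sum = dx * (sum of f values)
= 1/3 * 5836/9
= 5836/27 ≈ 216.15

216.15


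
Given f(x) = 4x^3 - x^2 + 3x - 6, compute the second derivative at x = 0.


First derivative:
f'(x) = 12x^2 - 2x + 3
Second derivative:
f''(x) = 24x - 2
Substitute x = 0:
f''(0) = 24 * 0 - 2
= 0 - 2
= -2

-2


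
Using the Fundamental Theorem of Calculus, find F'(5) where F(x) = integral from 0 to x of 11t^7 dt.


By the Fundamental Theorem of Calculus (Part 1):
If F(x) = integral from 0 to x of f(t) dt, then F'(x) = f(x)
Here f(t) = 11t^7
So F'(x) = 11x^7
Evaluate at x = 5:
F'(5) = 11 * 5^7
= 11 * 78125
= 859375

859375


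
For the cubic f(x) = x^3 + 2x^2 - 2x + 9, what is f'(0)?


Differentiate f(x) = x^3 + 2x^2 - 2x + 9 term by term:
f'(x) = 3x^2 + 4x - 2
Substitute x = 0:
f'(0) = 3 * 0^2 + 4 * 0 - 2
= 0 + 0 - 2
= -2

-2


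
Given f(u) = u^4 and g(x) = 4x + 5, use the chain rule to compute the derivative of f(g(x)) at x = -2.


Using the chain rule: (f(g(x)))' = f'(g(x)) * g'(x)
First, find g(-2):
g(-2) = 4 * (-2) + 5 = -3
Next, f'(u) = 4u^3
And g'(x) = 4
So f'(g(-2)) * g'(-2)
= 4 * (-3)^3 * 4
= 4 * (-27) * 4
= -432

-432


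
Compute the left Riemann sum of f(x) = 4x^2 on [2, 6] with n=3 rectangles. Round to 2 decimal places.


Left Riemann sum uses left endpoints of each subinterval.
Interval: [2, 6], n = 3
dx = (6 - 2) / 3 = 4/3
Left endpoints: [2, 10/3, 14/3]
f values: [16, 400/9, 784/9]
Sum = dx * (sum of f values)
= 4/3 * 1328/9
= 5312/27 ≈ 196.74

196.74


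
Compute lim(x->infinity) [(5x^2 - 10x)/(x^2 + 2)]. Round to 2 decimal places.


For limits at infinity with equal-degree polynomials,
we compare leading coefficients.
Numerator leading term: 5x^2
Denominator leading term: x^2
Divide both by x^2:
lim = (5 - 10/x) / (1 + 2/x^2)
As x -> infinity, the 1/x and 1/x^2 terms vanish:
= 5/1 = 5 = 5.00

5.00


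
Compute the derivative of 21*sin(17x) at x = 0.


Apply the chain rule to differentiate 21*sin(17x):
d/dx [21*sin(17x)]
= 21 * cos(17x) * d/dx(17x)
= 21 * 17 * cos(17x)
= 357 * cos(17x)
Evaluate at x = 0:
= 357 * cos(0)
= 357 * 1
= 357

357
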